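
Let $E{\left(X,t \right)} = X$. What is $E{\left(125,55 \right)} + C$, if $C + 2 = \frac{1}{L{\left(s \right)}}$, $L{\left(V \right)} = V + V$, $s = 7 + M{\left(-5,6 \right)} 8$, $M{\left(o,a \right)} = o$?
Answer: $\frac{8117}{66} \approx 122.98$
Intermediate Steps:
$s = -33$ ($s = 7 - 40 = -33$)
$L{\left(V \right)} = 2 V$
$C = - \frac{133}{66}$ ($C = -2 + \frac{1}{2 \left(-33\right)} = -2 + \frac{1}{-66} = -2 - \frac{1}{66} = - \frac{133}{66} \approx -2.0152$)
$E{\left(125,55 \right)} + C = 125 - \frac{133}{66} = \frac{8117}{66}$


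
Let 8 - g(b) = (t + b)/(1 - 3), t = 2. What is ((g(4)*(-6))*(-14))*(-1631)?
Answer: -1507044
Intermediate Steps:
g(b) = 9 + b/2 (g(b) = 8 - (2 + b)/(1 - 3) = 8 - (2 + b)/(-2) = 8 - (2 + b)*(-1)/2 = 8 - (-1 - b/2) = 8 + (1 + b/2) = 9 + b/2)
((g(4)*(-6))*(-14))*(-1631) = (((9 + (1/2)*4)*(-6))*(-14))*(-1631) = (((9 + 2)*(-6))*(-14))*(-1631) = ((11*(-6))*(-14))*(-1631) = -66*(-14)*(-1631) = 924*(-1631) = -1507044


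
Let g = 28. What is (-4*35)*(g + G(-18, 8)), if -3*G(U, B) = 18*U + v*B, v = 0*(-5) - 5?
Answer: -62720/3 ≈ -20907.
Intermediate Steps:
v = -5 (v = 0 - 5 = -5)
G(U, B) = -6*U + 5*B/3 (G(U, B) = -(18*U - 5*B)/3 = -(-5*B + 18*U)/3 = -6*U + 5*B/3)
(-4*35)*(g + G(-18, 8)) = (-4*35)*(28 + (-6*(-18) + (5/3)*8)) = -140*(28 + (108 + 40/3)) = -140*(28 + 364/3) = -140*448/3 = -62720/3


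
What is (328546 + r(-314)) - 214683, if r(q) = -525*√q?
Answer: 113863 - 525*I*√314 ≈ 1.1386e+5 - 9303.0*I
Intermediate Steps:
(328546 + r(-314)) - 214683 = (328546 - 525*I*√314) - 214683 = 113863 - 525*I*√314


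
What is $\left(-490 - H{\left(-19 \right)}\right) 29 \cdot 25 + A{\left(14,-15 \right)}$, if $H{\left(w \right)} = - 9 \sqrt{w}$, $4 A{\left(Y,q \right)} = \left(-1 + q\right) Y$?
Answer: $-355306 + 6525 i \sqrt{19} \approx -3.5531 \cdot 10^{5} + 28442.0 i$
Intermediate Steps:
$A{\left(Y,q \right)} = \frac{Y \left(-1 + q\right)}{4}$ ($A{\left(Y,q \right)} = \frac{\left(-1 + q\right) Y}{4} = \frac{Y \left(-1 + q\right)}{4}$)
$\left(-490 - H{\left(-19 \right)}\right) 29 \cdot 25 + A{\left(14,-15 \right)} = \left(-490 - - 9 \sqrt{-19}\right) 29 \cdot 25 + \frac{1}{4} \cdot 14 \left(-1 - 15\right) = \left(-490 - - 9 i \sqrt{19}\right) 725 + \frac{1}{4} \cdot 14 \left(-16\right) = \left(-490 - - 9 i \sqrt{19}\right) 725 - 56 = \left(-490 + 9 i \sqrt{19}\right) 725 - 56 = \left(-355250 + 6525 i \sqrt{19}\right) - 56 = -355306 + 6525 i \sqrt{19}$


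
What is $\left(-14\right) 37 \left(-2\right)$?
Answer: $1036$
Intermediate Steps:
$\left(-14\right) 37 \left(-2\right) = \left(-518\right) \left(-2\right) = 1036$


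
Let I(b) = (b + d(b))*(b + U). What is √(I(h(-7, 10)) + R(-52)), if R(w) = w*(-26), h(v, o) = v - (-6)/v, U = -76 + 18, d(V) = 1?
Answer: 2*√22094/7 ≈ 42.469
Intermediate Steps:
U = -58
h(v, o) = v + 6/v
I(b) = (1 + b)*(-58 + b) (I(b) = (b + 1)*(b - 58) = (1 + b)*(-58 + b))
R(w) = -26*w
√(I(h(-7, 10)) + R(-52)) = √((-58 + (-7 + 6/(-7))² - 57*(-7 + 6/(-7))) - 26*(-52)) = √((-58 + (-7 + 6*(-⅐))² - 57*(-7 + 6*(-⅐))) + 1352) = √((-58 + (-7 - 6/7)² - 57*(-7 - 6/7)) + 1352) = √((-58 + (-55/7)² - 57*(-55/7)) + 1352) = √((-58 + 3025/49 + 3135/7) + 1352) = √(22128/49 + 1352) = √(88376/49) = 2*√22094/7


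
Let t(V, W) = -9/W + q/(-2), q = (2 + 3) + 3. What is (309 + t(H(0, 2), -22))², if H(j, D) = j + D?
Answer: 45144961/484 ≈ 93275.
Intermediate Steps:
q = 8 (q = 5 + 3 = 8)
H(j, D) = D + j
t(V, W) = -4 - 9/W (t(V, W) = -9/W + 8/(-2) = -9/W + 8*(-½) = -9/W - 4 = -4 - 9/W)
(309 + t(H(0, 2), -22))² = (309 + (-4 - 9/(-22)))² = (309 + (-4 - 9*(-1/22)))² = (309 + (-4 + 9/22))² = (309 - 79/22)² = (6719/22)² = 45144961/484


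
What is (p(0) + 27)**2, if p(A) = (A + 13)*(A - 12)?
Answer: 16641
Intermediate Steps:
p(A) = (-12 + A)*(13 + A) (p(A) = (13 + A)*(-12 + A) = (-12 + A)*(13 + A))
(p(0) + 27)**2 = ((-156 + 0 + 0**2) + 27)**2 = ((-156 + 0 + 0) + 27)**2 = (-156 + 27)**2 = (-129)**2 = 16641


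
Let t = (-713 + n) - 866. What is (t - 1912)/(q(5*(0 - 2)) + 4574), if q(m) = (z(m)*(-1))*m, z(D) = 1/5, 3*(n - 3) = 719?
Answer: -9745/13728 ≈ -0.70986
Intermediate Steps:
n = 728/3 (n = 3 + (1/3)*719 = 3 + 719/3 = 728/3 ≈ 242.67)
z(D) = 1/5 (z(D) = 1*(1/5) = 1/5)
t = -4009/3 (t = (-713 + 728/3) - 866 = -1411/3 - 866 = -4009/3 ≈ -1336.3)
q(m) = -m/5 (q(m) = ((1/5)*(-1))*m = -m/5)
(t - 1912)/(q(5*(0 - 2)) + 4574) = (-4009/3 - 1912)/(-(0 - 2) + 4574) = -9745/(3*(-(-2) + 4574)) = -9745/(3*(-1/5*(-10) + 4574)) = -9745/(3*(2 + 4574)) = -9745/3/4576 = -9745/3*1/4576 = -9745/13728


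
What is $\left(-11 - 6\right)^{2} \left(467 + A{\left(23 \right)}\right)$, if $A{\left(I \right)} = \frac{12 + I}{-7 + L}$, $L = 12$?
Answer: $136986$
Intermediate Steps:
$A{\left(I \right)} = \frac{12}{5} + \frac{I}{5}$ ($A{\left(I \right)} = \frac{12 + I}{-7 + 12} = \frac{12 + I}{5} = \left(12 + I\right) \frac{1}{5} = \frac{12}{5} + \frac{I}{5}$)
$\left(-11 - 6\right)^{2} \left(467 + A{\left(23 \right)}\right) = \left(-11 - 6\right)^{2} \left(467 + \left(\frac{12}{5} + \frac{1}{5} \cdot 23\right)\right) = \left(-17\right)^{2} \left(467 + \left(\frac{12}{5} + \frac{23}{5}\right)\right) = 289 \left(467 + 7\right) = 289 \cdot 474 = 136986$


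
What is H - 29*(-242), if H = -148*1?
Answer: 6870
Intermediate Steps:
H = -148
H - 29*(-242) = -148 - 29*(-242) = -148 + 7018 = 6870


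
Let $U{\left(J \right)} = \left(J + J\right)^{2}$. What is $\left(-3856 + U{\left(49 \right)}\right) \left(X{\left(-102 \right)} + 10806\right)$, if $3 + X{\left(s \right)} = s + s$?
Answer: $60923052$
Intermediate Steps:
$U{\left(J \right)} = 4 J^{2}$ ($U{\left(J \right)} = \left(2 J\right)^{2} = 4 J^{2}$)
$X{\left(s \right)} = -3 + 2 s$ ($X{\left(s \right)} = -3 + \left(s + s\right) = -3 + 2 s$)
$\left(-3856 + U{\left(49 \right)}\right) \left(X{\left(-102 \right)} + 10806\right) = \left(-3856 + 4 \cdot 49^{2}\right) \left(\left(-3 + 2 \left(-102\right)\right) + 10806\right) = \left(-3856 + 4 \cdot 2401\right) \left(\left(-3 - 204\right) + 10806\right) = \left(-3856 + 9604\right) \left(-207 + 10806\right) = 5748 \cdot 10599 = 60923052$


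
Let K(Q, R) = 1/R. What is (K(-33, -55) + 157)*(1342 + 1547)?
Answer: 24943626/55 ≈ 4.5352e+5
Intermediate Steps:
(K(-33, -55) + 157)*(1342 + 1547) = (1/(-55) + 157)*(1342 + 1547) = (-1/55 + 157)*2889 = (8634/55)*2889 = 24943626/55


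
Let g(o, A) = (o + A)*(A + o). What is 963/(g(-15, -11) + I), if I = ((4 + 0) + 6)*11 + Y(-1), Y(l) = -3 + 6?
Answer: 321/263 ≈ 1.2205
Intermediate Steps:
Y(l) = 3
g(o, A) = (A + o)² (g(o, A) = (A + o)*(A + o) = (A + o)²)
I = 113 (I = ((4 + 0) + 6)*11 + 3 = (4 + 6)*11 + 3 = 10*11 + 3 = 110 + 3 = 113)
963/(g(-15, -11) + I) = 963/((-11 - 15)² + 113) = 963/((-26)² + 113) = 963/(676 + 113) = 963/789 = 963*(1/789) = 321/263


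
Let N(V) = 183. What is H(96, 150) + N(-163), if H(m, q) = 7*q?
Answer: 1233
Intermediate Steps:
H(96, 150) + N(-163) = 7*150 + 183 = 1050 + 183 = 1233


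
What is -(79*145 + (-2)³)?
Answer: -11447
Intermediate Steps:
-(79*145 + (-2)³) = -(11455 - 8) = -1*11447 = -11447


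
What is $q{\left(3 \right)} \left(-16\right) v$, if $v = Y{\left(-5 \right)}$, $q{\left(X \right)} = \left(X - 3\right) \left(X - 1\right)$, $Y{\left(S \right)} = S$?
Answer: $0$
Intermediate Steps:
$q{\left(X \right)} = \left(-1 + X\right) \left(-3 + X\right)$ ($q{\left(X \right)} = \left(-3 + X\right) \left(-1 + X\right) = \left(-1 + X\right) \left(-3 + X\right)$)
$v = -5$
$q{\left(3 \right)} \left(-16\right) v = \left(3 + 3^{2} - 12\right) \left(-16\right) \left(-5\right) = \left(3 + 9 - 12\right) \left(-16\right) \left(-5\right) = 0 \left(-16\right) \left(-5\right) = 0 \left(-5\right) = 0$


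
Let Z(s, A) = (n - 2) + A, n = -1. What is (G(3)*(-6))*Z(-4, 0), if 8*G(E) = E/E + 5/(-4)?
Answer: -9/16 ≈ -0.56250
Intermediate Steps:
G(E) = -1/32 (G(E) = (E/E + 5/(-4))/8 = (1 + 5*(-¼))/8 = (1 - 5/4)/8 = (⅛)*(-¼) = -1/32)
Z(s, A) = -3 + A (Z(s, A) = (-1 - 2) + A = -3 + A)
(G(3)*(-6))*Z(-4, 0) = (-1/32*(-6))*(-3 + 0) = (3/16)*(-3) = -9/16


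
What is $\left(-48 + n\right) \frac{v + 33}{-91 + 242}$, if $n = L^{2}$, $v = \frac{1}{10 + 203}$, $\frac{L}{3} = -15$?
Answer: $\frac{4632770}{10721} \approx 432.12$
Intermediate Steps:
$L = -45$ ($L = 3 \left(-15\right) = -45$)
$v = \frac{1}{213} \approx 0.0046948$
$n = 2025$ ($n = \left(-45\right)^{2} = 2025$)
$\left(-48 + n\right) \frac{v + 33}{-91 + 242} = \left(-48 + 2025\right) \frac{\frac{1}{213} + 33}{-91 + 242} = 1977 \frac{7030}{213 \cdot 151} = 1977 \cdot \frac{7030}{213} \cdot \frac{1}{151} = 1977 \cdot \frac{7030}{32163} = \frac{4632770}{10721}$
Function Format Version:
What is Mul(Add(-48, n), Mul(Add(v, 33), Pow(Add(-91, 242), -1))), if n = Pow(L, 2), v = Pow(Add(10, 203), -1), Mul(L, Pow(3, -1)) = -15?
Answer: Rational(4632770, 10721) ≈ 432.12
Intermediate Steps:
L = -45 (L = Mul(3, -15) = -45)
v = Rational(1, 213) (v = Pow(213, -1) = Rational(1, 213) ≈ 0.0046948)
n = 2025 (n = Pow(-45, 2) = 2025)
Mul(Add(-48, n), Mul(Add(v, 33), Pow(Add(-91, 242), -1))) = Mul(Add(-48, 2025), Mul(Add(Rational(1, 213), 33), Pow(Add(-91, 242), -1))) = Mul(1977, Mul(Rational(7030, 213), Pow(151, -1))) = Mul(1977, Mul(Rational(7030, 213), Rational(1, 151))) = Mul(1977, Rational(7030, 32163)) = Rational(4632770, 10721)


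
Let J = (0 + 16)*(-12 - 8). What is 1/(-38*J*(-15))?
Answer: -1/182400 ≈ -5.4825e-6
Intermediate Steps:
J = -320 (J = 16*(-20) = -320)
1/(-38*J*(-15)) = 1/(-38*(-320)*(-15)) = 1/(12160*(-15)) = 1/(-182400) = -1/182400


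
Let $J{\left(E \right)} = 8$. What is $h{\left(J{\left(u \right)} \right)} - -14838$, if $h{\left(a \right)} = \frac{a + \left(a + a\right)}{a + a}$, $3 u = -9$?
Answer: $\frac{29679}{2} \approx 14840.0$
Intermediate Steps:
$u = -3$ ($u = \frac{1}{3} \left(-9\right) = -3$)
$h{\left(a \right)} = \frac{3}{2}$ ($h{\left(a \right)} = \frac{a + 2 a}{2 a} = 3 a \frac{1}{2 a} = \frac{3}{2}$)
$h{\left(J{\left(u \right)} \right)} - -14838 = \frac{3}{2} - -14838 = \frac{3}{2} + 14838 = \frac{29679}{2}$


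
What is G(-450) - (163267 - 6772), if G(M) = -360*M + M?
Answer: 5055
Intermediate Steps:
G(M) = -359*M
G(-450) - (163267 - 6772) = -359*(-450) - (163267 - 6772) = 161550 - 1*156495 = 161550 - 156495 = 5055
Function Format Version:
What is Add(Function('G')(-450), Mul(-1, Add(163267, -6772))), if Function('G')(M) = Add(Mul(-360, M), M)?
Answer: 5055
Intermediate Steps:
Function('G')(M) = Mul(-359, M)
Add(Function('G')(-450), Mul(-1, Add(163267, -6772))) = Add(Mul(-359, -450), Mul(-1, Add(163267, -6772))) = Add(161550, Mul(-1, 156495)) = Add(161550, -156495) = 5055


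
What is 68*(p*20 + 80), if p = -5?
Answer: -1360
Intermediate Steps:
68*(p*20 + 80) = 68*(-5*20 + 80) = 68*(-100 + 80) = 68*(-20) = -1360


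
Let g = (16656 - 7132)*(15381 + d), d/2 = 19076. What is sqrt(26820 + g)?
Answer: 2*sqrt(127468778) ≈ 22580.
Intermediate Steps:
d = 38152 (d = 2*19076 = 38152)
g = 509848292 (g = (16656 - 7132)*(15381 + 38152) = 9524*53533 = 509848292)
sqrt(26820 + g) = sqrt(26820 + 509848292) = sqrt(509875112) = 2*sqrt(127468778)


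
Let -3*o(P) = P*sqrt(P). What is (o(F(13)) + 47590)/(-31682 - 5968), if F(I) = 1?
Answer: -142769/112950 ≈ -1.2640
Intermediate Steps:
o(P) = -P**(3/2)/3 (o(P) = -P*sqrt(P)/3 = -P**(3/2)/3)
(o(F(13)) + 47590)/(-31682 - 5968) = (-1**(3/2)/3 + 47590)/(-31682 - 5968) = (-1/3*1 + 47590)/(-37650) = (-1/3 + 47590)*(-1/37650) = (142769/3)*(-1/37650) = -142769/112950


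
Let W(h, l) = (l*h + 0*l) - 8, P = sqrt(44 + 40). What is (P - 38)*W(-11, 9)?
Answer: 4066 - 214*sqrt(21) ≈ 3085.3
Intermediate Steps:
P = 2*sqrt(21) (P = sqrt(84) = 2*sqrt(21) ≈ 9.1651)
W(h, l) = -8 + h*l (W(h, l) = (h*l + 0) - 8 = h*l - 8 = -8 + h*l)
(P - 38)*W(-11, 9) = (2*sqrt(21) - 38)*(-8 - 11*9) = (-38 + 2*sqrt(21))*(-8 - 99) = (-38 + 2*sqrt(21))*(-107) = 4066 - 214*sqrt(21)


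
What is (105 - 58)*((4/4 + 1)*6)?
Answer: 564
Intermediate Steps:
(105 - 58)*((4/4 + 1)*6) = 47*((4*(¼) + 1)*6) = 47*((1 + 1)*6) = 47*(2*6) = 47*12 = 564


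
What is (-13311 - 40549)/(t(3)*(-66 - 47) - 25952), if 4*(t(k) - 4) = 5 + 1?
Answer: 107720/53147 ≈ 2.0268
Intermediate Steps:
t(k) = 11/2 (t(k) = 4 + (5 + 1)/4 = 4 + (¼)*6 = 4 + 3/2 = 11/2)
(-13311 - 40549)/(t(3)*(-66 - 47) - 25952) = (-13311 - 40549)/(11*(-66 - 47)/2 - 25952) = -53860/((11/2)*(-113) - 25952) = -53860/(-1243/2 - 25952) = -53860/(-53147/2) = -53860*(-2/53147) = 107720/53147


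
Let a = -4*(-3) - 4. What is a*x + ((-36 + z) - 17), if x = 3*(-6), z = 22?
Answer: -175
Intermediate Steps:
x = -18
a = 8 (a = 12 - 4 = 8)
a*x + ((-36 + z) - 17) = 8*(-18) + ((-36 + 22) - 17) = -144 + (-14 - 17) = -144 - 31 = -175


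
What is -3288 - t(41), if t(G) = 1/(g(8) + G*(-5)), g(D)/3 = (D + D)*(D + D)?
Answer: -1851145/563 ≈ -3288.0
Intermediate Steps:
g(D) = 12*D² (g(D) = 3*((D + D)*(D + D)) = 3*((2*D)*(2*D)) = 3*(4*D²) = 12*D²)
t(G) = 1/(768 - 5*G) (t(G) = 1/(12*8² + G*(-5)) = 1/(12*64 - 5*G) = 1/(768 - 5*G))
-3288 - t(41) = -3288 - (-1)/(-768 + 5*41) = -3288 - (-1)/(-768 + 205) = -3288 - (-1)/(-563) = -3288 - (-1)*(-1)/563 = -3288 - 1*1/563 = -3288 - 1/563 = -1851145/563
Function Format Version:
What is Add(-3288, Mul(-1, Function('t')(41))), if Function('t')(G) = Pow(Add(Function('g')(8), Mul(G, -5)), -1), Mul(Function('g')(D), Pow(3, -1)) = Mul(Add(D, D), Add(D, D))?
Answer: Rational(-1851145, 563) ≈ -3288.0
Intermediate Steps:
Function('g')(D) = Mul(12, Pow(D, 2)) (Function('g')(D) = Mul(3, Mul(Add(D, D), Add(D, D))) = Mul(3, Mul(Mul(2, D), Mul(2, D))) = Mul(3, Mul(4, Pow(D, 2))) = Mul(12, Pow(D, 2)))
Function('t')(G) = Pow(Add(768, Mul(-5, G)), -1) (Function('t')(G) = Pow(Add(Mul(12, Pow(8, 2)), Mul(G, -5)), -1) = Pow(Add(Mul(12, 64), Mul(-5, G)), -1) = Pow(Add(768, Mul(-5, G)), -1))
Add(-3288, Mul(-1, Function('t')(41))) = Add(-3288, Mul(-1, Mul(-1, Pow(Add(-768, Mul(5, 41)), -1)))) = Add(-3288, Mul(-1, Mul(-1, Pow(Add(-768, 205), -1)))) = Add(-3288, Mul(-1, Mul(-1, Pow(-563, -1)))) = Add(-3288, Mul(-1, Mul(-1, Rational(-1, 563)))) = Add(-3288, Mul(-1, Rational(1, 563))) = Add(-3288, Rational(-1, 563)) = Rational(-1851145, 563)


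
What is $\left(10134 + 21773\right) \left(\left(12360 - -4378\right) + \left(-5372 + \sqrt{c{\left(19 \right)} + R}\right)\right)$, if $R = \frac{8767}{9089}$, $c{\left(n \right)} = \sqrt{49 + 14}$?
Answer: $362654962 + \frac{31907 \sqrt{79683263 + 247829763 \sqrt{7}}}{9089} \approx 3.6275 \cdot 10^{8}$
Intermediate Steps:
$c{\left(n \right)} = 3 \sqrt{7}$ ($c{\left(n \right)} = \sqrt{63} = 3 \sqrt{7}$)
$R = \frac{8767}{9089}$ ($R = 8767 \cdot \frac{1}{9089} = \frac{8767}{9089} \approx 0.96457$)
$\left(10134 + 21773\right) \left(\left(12360 - -4378\right) + \left(-5372 + \sqrt{c{\left(19 \right)} + R}\right)\right) = \left(10134 + 21773\right) \left(\left(12360 - -4378\right) - \left(5372 - \sqrt{3 \sqrt{7} + \frac{8767}{9089}}\right)\right) = 31907 \left(\left(12360 + 4378\right) - \left(5372 - \sqrt{\frac{8767}{9089} + 3 \sqrt{7}}\right)\right) = 31907 \left(16738 - \left(5372 - \sqrt{\frac{8767}{9089} + 3 \sqrt{7}}\right)\right) = 31907 \left(11366 + \sqrt{\frac{8767}{9089} + 3 \sqrt{7}}\right) = 362654962 + 31907 \sqrt{\frac{8767}{9089} + 3 \sqrt{7}}$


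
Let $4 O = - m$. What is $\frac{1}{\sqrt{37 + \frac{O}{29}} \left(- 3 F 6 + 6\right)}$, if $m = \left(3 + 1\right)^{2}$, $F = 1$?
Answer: $- \frac{\sqrt{31001}}{12828} \approx -0.013726$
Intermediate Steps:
$m = 16$ ($m = 4^{2} = 16$)
$O = -4$ ($O = \frac{\left(-1\right) 16}{4} = \frac{1}{4} \left(-16\right) = -4$)
$\frac{1}{\sqrt{37 + \frac{O}{29}} \left(- 3 F 6 + 6\right)} = \frac{1}{\sqrt{37 - \frac{4}{29}} \left(\left(-3\right) 1 \cdot 6 + 6\right)} = \frac{1}{\sqrt{37 - \frac{4}{29}} \left(\left(-3\right) 6 + 6\right)} = \frac{1}{\sqrt{37 - \frac{4}{29}} \left(-18 + 6\right)} = \frac{1}{\sqrt{\frac{1069}{29}} \left(-12\right)} = \frac{1}{\frac{\sqrt{31001}}{29} \left(-12\right)} = \frac{1}{\left(- \frac{12}{29}\right) \sqrt{31001}} = - \frac{\sqrt{31001}}{12828}$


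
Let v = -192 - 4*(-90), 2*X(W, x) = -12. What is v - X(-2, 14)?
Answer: 174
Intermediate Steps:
X(W, x) = -6 (X(W, x) = (½)*(-12) = -6)
v = 168 (v = -192 - 1*(-360) = -192 + 360 = 168)
v - X(-2, 14) = 168 - 1*(-6) = 168 + 6 = 174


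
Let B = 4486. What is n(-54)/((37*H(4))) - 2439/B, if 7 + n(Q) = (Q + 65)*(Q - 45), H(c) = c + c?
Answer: -704825/165982 ≈ -4.2464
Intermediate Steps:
H(c) = 2*c
n(Q) = -7 + (-45 + Q)*(65 + Q) (n(Q) = -7 + (Q + 65)*(Q - 45) = -7 + (65 + Q)*(-45 + Q) = -7 + (-45 + Q)*(65 + Q))
n(-54)/((37*H(4))) - 2439/B = (-2932 + (-54)**2 + 20*(-54))/((37*(2*4))) - 2439/4486 = (-2932 + 2916 - 1080)/((37*8)) - 2439*1/4486 = -1096/296 - 2439/4486 = -1096*1/296 - 2439/4486 = -137/37 - 2439/4486 = -704825/165982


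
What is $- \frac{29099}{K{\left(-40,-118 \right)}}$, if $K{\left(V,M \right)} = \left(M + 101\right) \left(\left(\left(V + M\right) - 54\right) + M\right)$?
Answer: $- \frac{29099}{5610} \approx -5.187$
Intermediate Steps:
$K{\left(V,M \right)} = \left(101 + M\right) \left(-54 + V + 2 M\right)$ ($K{\left(V,M \right)} = \left(101 + M\right) \left(\left(\left(M + V\right) - 54\right) + M\right) = \left(101 + M\right) \left(\left(-54 + M + V\right) + M\right) = \left(101 + M\right) \left(-54 + V + 2 M\right)$)
$- \frac{29099}{K{\left(-40,-118 \right)}} = - \frac{29099}{-5454 + 2 \left(-118\right)^{2} + 101 \left(-40\right) + 148 \left(-118\right) - -4720} = - \frac{29099}{-5454 + 2 \cdot 13924 - 4040 - 17464 + 4720} = - \frac{29099}{-5454 + 27848 - 4040 - 17464 + 4720} = - \frac{29099}{5610}$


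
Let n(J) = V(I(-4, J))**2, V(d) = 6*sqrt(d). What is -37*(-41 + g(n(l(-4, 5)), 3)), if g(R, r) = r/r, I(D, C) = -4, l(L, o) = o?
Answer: 1480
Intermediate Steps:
n(J) = -144 (n(J) = (6*sqrt(-4))**2 = (6*(2*I))**2 = (12*I)**2 = -144)
g(R, r) = 1
-37*(-41 + g(n(l(-4, 5)), 3)) = -37*(-41 + 1) = -37*(-40) = 1480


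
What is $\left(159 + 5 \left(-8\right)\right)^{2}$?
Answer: $14161$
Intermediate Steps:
$\left(159 + 5 \left(-8\right)\right)^{2} = \left(159 - 40\right)^{2} = 119^{2} = 14161$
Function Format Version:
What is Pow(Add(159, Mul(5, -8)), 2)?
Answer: 14161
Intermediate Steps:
Pow(Add(159, Mul(5, -8)), 2) = Pow(Add(159, -40), 2) = Pow(119, 2) = 14161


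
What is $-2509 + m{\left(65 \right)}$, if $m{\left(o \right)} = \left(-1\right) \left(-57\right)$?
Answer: $-2452$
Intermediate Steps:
$m{\left(o \right)} = 57$
$-2509 + m{\left(65 \right)} = -2509 + 57 = -2452$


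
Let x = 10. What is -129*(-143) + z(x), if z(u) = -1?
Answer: 18446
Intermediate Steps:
-129*(-143) + z(x) = -129*(-143) - 1 = 18447 - 1 = 18446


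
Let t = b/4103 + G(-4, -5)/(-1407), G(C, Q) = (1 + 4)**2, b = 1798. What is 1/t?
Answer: 5772921/2427211 ≈ 2.3784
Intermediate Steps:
G(C, Q) = 25 (G(C, Q) = 5**2 = 25)
t = 2427211/5772921 (t = 1798/4103 + 25/(-1407) = 1798*(1/4103) + 25*(-1/1407) = 1798/4103 - 25/1407 = 2427211/5772921 ≈ 0.42045)
1/t = 1/(2427211/5772921) = 5772921/2427211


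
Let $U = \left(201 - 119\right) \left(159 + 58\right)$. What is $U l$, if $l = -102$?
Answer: $-1814988$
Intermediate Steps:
$U = 17794$ ($U = 82 \cdot 217 = 17794$)
$U l = 17794 \left(-102\right) = -1814988$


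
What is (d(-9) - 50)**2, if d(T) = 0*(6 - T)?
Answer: 2500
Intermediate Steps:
d(T) = 0
(d(-9) - 50)**2 = (0 - 50)**2 = (-50)**2 = 2500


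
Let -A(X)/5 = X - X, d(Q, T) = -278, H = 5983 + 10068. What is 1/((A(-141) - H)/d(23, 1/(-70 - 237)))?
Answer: 278/16051 ≈ 0.017320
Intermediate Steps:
H = 16051
A(X) = 0 (A(X) = -5*(X - X) = -5*0 = 0)
1/((A(-141) - H)/d(23, 1/(-70 - 237))) = 1/((0 - 1*16051)/(-278)) = 1/((0 - 16051)*(-1/278)) = 1/(-16051*(-1/278)) = 1/(16051/278) = 278/16051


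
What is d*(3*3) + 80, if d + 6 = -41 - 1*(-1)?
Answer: -334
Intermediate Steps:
d = -46 (d = -6 + (-41 - 1*(-1)) = -6 + (-41 + 1) = -6 - 40 = -46)
d*(3*3) + 80 = -138*3 + 80 = -46*9 + 80 = -414 + 80 = -334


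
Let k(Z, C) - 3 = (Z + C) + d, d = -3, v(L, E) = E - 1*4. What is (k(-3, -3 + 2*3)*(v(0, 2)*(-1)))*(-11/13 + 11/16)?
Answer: 0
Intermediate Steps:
v(L, E) = -4 + E (v(L, E) = E - 4 = -4 + E)
k(Z, C) = C + Z (k(Z, C) = 3 + ((Z + C) - 3) = 3 + ((C + Z) - 3) = 3 + (-3 + C + Z) = C + Z)
(k(-3, -3 + 2*3)*(v(0, 2)*(-1)))*(-11/13 + 11/16) = (((-3 + 2*3) - 3)*((-4 + 2)*(-1)))*(-11/13 + 11/16) = (((-3 + 6) - 3)*(-2*(-1)))*(-11*1/13 + 11*(1/16)) = ((3 - 3)*2)*(-11/13 + 11/16) = (0*2)*(-33/208) = 0*(-33/208) = 0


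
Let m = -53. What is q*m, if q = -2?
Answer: 106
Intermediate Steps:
q*m = -2*(-53) = 106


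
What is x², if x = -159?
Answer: 25281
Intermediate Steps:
x² = (-159)² = 25281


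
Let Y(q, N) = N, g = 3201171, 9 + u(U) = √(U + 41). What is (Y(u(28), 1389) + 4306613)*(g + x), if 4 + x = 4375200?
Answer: 32639004188734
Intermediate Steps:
x = 4375196 (x = -4 + 4375200 = 4375196)
u(U) = -9 + √(41 + U) (u(U) = -9 + √(U + 41) = -9 + √(41 + U))
(Y(u(28), 1389) + 4306613)*(g + x) = (1389 + 4306613)*(3201171 + 4375196) = 4308002*7576367 = 32639004188734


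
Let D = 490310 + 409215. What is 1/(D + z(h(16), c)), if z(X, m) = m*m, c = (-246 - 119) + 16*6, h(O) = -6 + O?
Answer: 1/971886 ≈ 1.0289e-6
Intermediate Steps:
c = -269 (c = -365 + 96 = -269)
z(X, m) = m²
D = 899525
1/(D + z(h(16), c)) = 1/(899525 + (-269)²) = 1/(899525 + 72361) = 1/971886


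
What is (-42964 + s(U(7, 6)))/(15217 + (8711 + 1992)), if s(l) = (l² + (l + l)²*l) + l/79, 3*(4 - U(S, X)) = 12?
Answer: -10741/6480 ≈ -1.6576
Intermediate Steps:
U(S, X) = 0 (U(S, X) = 4 - ⅓*12 = 4 - 4 = 0)
s(l) = l² + 4*l³ + l/79 (s(l) = (l² + (2*l)²*l) + l*(1/79) = (l² + (4*l²)*l) + l/79 = (l² + 4*l³) + l/79 = l² + 4*l³ + l/79)
(-42964 + s(U(7, 6)))/(15217 + (8711 + 1992)) = (-42964 + 0*(1/79 + 0 + 4*0²))/(15217 + (8711 + 1992)) = (-42964 + 0*(1/79 + 0 + 4*0))/(15217 + 10703) = (-42964 + 0*(1/79 + 0 + 0))/25920 = (-42964 + 0*(1/79))*(1/25920) = (-42964 + 0)*(1/25920) = -42964*1/25920 = -10741/6480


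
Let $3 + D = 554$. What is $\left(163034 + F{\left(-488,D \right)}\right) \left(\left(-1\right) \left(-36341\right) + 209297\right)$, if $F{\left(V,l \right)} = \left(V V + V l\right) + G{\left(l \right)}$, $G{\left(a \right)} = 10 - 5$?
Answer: $32496679210$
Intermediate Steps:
$G{\left(a \right)} = 5$ ($G{\left(a \right)} = 10 - 5 = 5$)
$D = 551$ ($D = -3 + 554 = 551$)
$F{\left(V,l \right)} = 5 + V^{2} + V l$ ($F{\left(V,l \right)} = \left(V V + V l\right) + 5 = \left(V^{2} + V l\right) + 5 = 5 + V^{2} + V l$)
$\left(163034 + F{\left(-488,D \right)}\right) \left(\left(-1\right) \left(-36341\right) + 209297\right) = \left(163034 + \left(5 + \left(-488\right)^{2} - 268888\right)\right) \left(\left(-1\right) \left(-36341\right) + 209297\right) = \left(163034 + \left(5 + 238144 - 268888\right)\right) \left(36341 + 209297\right) = \left(163034 - 30739\right) 245638 = 132295 \cdot 245638 = 32496679210$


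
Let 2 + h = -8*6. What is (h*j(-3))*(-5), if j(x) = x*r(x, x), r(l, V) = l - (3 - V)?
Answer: 6750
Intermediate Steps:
r(l, V) = -3 + V + l (r(l, V) = l + (-3 + V) = -3 + V + l)
h = -50 (h = -2 - 8*6 = -2 - 48 = -50)
j(x) = x*(-3 + 2*x) (j(x) = x*(-3 + x + x) = x*(-3 + 2*x))
(h*j(-3))*(-5) = -(-150)*(-3 + 2*(-3))*(-5) = -(-150)*(-3 - 6)*(-5) = -(-150)*(-9)*(-5) = -50*27*(-5) = -1350*(-5) = 6750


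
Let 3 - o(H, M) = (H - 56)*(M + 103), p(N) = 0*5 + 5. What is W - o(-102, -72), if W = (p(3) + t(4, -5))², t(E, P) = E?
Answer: -4820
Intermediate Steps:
p(N) = 5 (p(N) = 0 + 5 = 5)
o(H, M) = 3 - (-56 + H)*(103 + M) (o(H, M) = 3 - (H - 56)*(M + 103) = 3 - (-56 + H)*(103 + M))
W = 81 (W = (5 + 4)² = 9² = 81)
W - o(-102, -72) = 81 - (5771 - 103*(-102) + 56*(-72) - 1*(-102)*(-72)) = 81 - (5771 + 10506 - 4032 - 7344) = 81 - 1*4901 = 81 - 4901 = -4820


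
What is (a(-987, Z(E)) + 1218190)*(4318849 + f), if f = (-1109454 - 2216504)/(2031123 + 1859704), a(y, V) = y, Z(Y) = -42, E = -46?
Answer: 20453746502992154495/3890827 ≈ 5.2569e+12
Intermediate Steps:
f = -3325958/3890827 ≈ -0.85482
(a(-987, Z(E)) + 1218190)*(4318849 + f) = (-987 + 1218190)*(4318849 - 3325958/3890827) = 1217203*(16803890972165/3890827) = 20453746502992154495/3890827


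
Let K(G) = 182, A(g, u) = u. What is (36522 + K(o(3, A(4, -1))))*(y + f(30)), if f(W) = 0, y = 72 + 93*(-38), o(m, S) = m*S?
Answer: -127069248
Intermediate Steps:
o(m, S) = S*m
y = -3462 (y = 72 - 3534 = -3462)
(36522 + K(o(3, A(4, -1))))*(y + f(30)) = (36522 + 182)*(-3462 + 0) = 36704*(-3462) = -127069248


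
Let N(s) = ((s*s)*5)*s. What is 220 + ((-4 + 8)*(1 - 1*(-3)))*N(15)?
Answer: 270220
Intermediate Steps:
N(s) = 5*s³ (N(s) = (s²*5)*s = (5*s²)*s = 5*s³)
220 + ((-4 + 8)*(1 - 1*(-3)))*N(15) = 220 + ((-4 + 8)*(1 - 1*(-3)))*(5*15³) = 220 + (4*(1 + 3))*(5*3375) = 220 + (4*4)*16875 = 220 + 16*16875 = 220 + 270000 = 270220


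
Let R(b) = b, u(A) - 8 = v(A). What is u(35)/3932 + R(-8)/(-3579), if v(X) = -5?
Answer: 42193/14072628 ≈ 0.0029982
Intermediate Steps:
u(A) = 3 (u(A) = 8 - 5 = 3)
u(35)/3932 + R(-8)/(-3579) = 3/3932 - 8/(-3579) = 3*(1/3932) - 8*(-1/3579) = 3/3932 + 8/3579 = 42193/14072628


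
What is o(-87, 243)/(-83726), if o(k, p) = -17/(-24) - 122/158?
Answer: 121/158744496 ≈ 7.6223e-7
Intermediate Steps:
o(k, p) = -121/1896 (o(k, p) = -17*(-1/24) - 122*1/158 = 17/24 - 61/79 = -121/1896)
o(-87, 243)/(-83726) = -121/1896/(-83726) = -121/1896*(-1/83726) = 121/158744496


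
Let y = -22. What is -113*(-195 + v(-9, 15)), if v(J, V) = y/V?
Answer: 333011/15 ≈ 22201.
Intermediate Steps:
v(J, V) = -22/V
-113*(-195 + v(-9, 15)) = -113*(-195 - 22/15) = -113*(-2947/15) = 333011/15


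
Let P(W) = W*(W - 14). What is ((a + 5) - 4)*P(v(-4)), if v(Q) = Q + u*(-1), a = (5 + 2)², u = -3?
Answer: 750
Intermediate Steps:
a = 49 (a = 7² = 49)
v(Q) = 3 + Q (v(Q) = Q - 3*(-1) = Q + 3 = 3 + Q)
P(W) = W*(-14 + W)
((a + 5) - 4)*P(v(-4)) = ((49 + 5) - 4)*((3 - 4)*(-14 + (3 - 4))) = (54 - 4)*(-(-14 - 1)) = 50*(-1*(-15)) = 50*15 = 750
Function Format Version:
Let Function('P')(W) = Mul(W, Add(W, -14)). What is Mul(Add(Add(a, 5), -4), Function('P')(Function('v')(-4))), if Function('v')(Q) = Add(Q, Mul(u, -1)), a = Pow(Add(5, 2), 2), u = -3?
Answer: 750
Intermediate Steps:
a = 49 (a = Pow(7, 2) = 49)
Function('v')(Q) = Add(3, Q) (Function('v')(Q) = Add(Q, Mul(-3, -1)) = Add(Q, 3) = Add(3, Q))
Function('P')(W) = Mul(W, Add(-14, W))
Mul(Add(Add(a, 5), -4), Function('P')(Function('v')(-4))) = Mul(Add(Add(49, 5), -4), Mul(Add(3, -4), Add(-14, Add(3, -4)))) = Mul(Add(54, -4), Mul(-1, Add(-14, -1))) = Mul(50, Mul(-1, -15)) = Mul(50, 15) = 750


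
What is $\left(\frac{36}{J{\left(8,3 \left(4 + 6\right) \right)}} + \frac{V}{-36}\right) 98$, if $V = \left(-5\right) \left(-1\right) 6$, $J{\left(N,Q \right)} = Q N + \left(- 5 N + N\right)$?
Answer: $- \frac{5047}{78} \approx -64.705$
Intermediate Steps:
$J{\left(N,Q \right)} = - 4 N + N Q$ ($J{\left(N,Q \right)} = N Q - 4 N = - 4 N + N Q$)
$V = 30$ ($V = 5 \cdot 6 = 30$)
$\left(\frac{36}{J{\left(8,3 \left(4 + 6\right) \right)}} + \frac{V}{-36}\right) 98 = \left(\frac{36}{8 \left(-4 + 3 \left(4 + 6\right)\right)} + \frac{30}{-36}\right) 98 = \left(\frac{36}{8 \left(-4 + 3 \cdot 10\right)} + 30 \left(- \frac{1}{36}\right)\right) 98 = \left(\frac{36}{8 \left(-4 + 30\right)} - \frac{5}{6}\right) 98 = \left(\frac{36}{8 \cdot 26} - \frac{5}{6}\right) 98 = \left(\frac{36}{208} - \frac{5}{6}\right) 98 = \left(36 \cdot \frac{1}{208} - \frac{5}{6}\right) 98 = \left(\frac{9}{52} - \frac{5}{6}\right) 98 = \left(- \frac{103}{156}\right) 98 = - \frac{5047}{78}$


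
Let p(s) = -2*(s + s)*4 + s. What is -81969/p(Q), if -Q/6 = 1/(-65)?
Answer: 355199/6 ≈ 59200.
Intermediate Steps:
Q = 6/65 (Q = -6/(-65) = -6*(-1/65) = 6/65 ≈ 0.092308)
p(s) = -15*s (p(s) = -4*s*4 + s = -16*s + s = -15*s)
-81969/p(Q) = -81969/((-15*6/65)) = -81969/(-18/13) = -81969*(-13/18) = 355199/6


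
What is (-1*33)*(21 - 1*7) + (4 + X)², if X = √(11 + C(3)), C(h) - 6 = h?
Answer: -426 + 16*√5 ≈ -390.22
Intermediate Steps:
C(h) = 6 + h
X = 2*√5 (X = √(11 + (6 + 3)) = √(11 + 9) = √20 = 2*√5 ≈ 4.4721)
(-1*33)*(21 - 1*7) + (4 + X)² = (-1*33)*(21 - 1*7) + (4 + 2*√5)² = -33*(21 - 7) + (4 + 2*√5)² = -33*14 + (4 + 2*√5)² = -462 + (4 + 2*√5)²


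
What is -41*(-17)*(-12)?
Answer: -8364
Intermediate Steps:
-41*(-17)*(-12) = 697*(-12) = -8364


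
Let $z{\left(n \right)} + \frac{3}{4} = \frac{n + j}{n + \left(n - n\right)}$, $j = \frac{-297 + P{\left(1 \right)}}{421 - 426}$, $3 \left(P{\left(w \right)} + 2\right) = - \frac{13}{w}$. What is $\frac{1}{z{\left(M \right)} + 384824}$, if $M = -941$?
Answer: $\frac{11292}{4345434703} \approx 2.5986 \cdot 10^{-6}$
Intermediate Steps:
$P{\left(w \right)} = -2 - \frac{13}{3 w}$ ($P{\left(w \right)} = -2 + \frac{\left(-13\right) \frac{1}{w}}{3} = -2 - \frac{13}{3 w}$)
$j = \frac{182}{3}$ ($j = \frac{-297 - \left(2 + \frac{13}{3 \cdot 1}\right)}{421 - 426} = \frac{-297 - \frac{19}{3}}{-5} = \left(-297 - \frac{19}{3}\right) \left(- \frac{1}{5}\right) = \left(- \frac{910}{3}\right) \left(- \frac{1}{5}\right) = \frac{182}{3} \approx 60.667$)
$z{\left(n \right)} = - \frac{3}{4} + \frac{\frac{182}{3} + n}{n}$ ($z{\left(n \right)} = - \frac{3}{4} + \frac{n + \frac{182}{3}}{n + \left(n - n\right)} = - \frac{3}{4} + \frac{\frac{182}{3} + n}{n + 0} = - \frac{3}{4} + \frac{\frac{182}{3} + n}{n}$)
$\frac{1}{z{\left(M \right)} + 384824} = \frac{1}{\frac{728 + 3 \left(-941\right)}{12 \left(-941\right)} + 384824} = \frac{1}{\frac{1}{12} \left(- \frac{1}{941}\right) \left(728 - 2823\right) + 384824} = \frac{1}{\frac{1}{12} \left(- \frac{1}{941}\right) \left(-2095\right) + 384824} = \frac{1}{\frac{2095}{11292} + 384824} = \frac{1}{\frac{4345434703}{11292}} = \frac{11292}{4345434703}$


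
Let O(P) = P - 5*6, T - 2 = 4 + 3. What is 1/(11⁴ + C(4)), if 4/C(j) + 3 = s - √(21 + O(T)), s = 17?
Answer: 7/102489 ≈ 6.8300e-5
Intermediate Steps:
T = 9 (T = 2 + (4 + 3) = 2 + 7 = 9)
O(P) = -30 + P (O(P) = P - 30 = -30 + P)
C(j) = 2/7 (C(j) = 4/(-3 + (17 - √(21 + (-30 + 9)))) = 4/(-3 + (17 - √(21 - 21))) = 4/(-3 + (17 - √0)) = 4/(-3 + (17 - 1*0)) = 4/(-3 + (17 + 0)) = 4/(-3 + 17) = 4/14 = 4*(1/14) = 2/7)
1/(11⁴ + C(4)) = 1/(11⁴ + 2/7) = 1/(14641 + 2/7) = 1/(102489/7) = 7/102489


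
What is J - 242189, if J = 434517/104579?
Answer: -25327448914/104579 ≈ -2.4218e+5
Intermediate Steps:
J = 434517/104579 (J = 434517*(1/104579) = 434517/104579 ≈ 4.1549)
J - 242189 = 434517/104579 - 242189 = -25327448914/104579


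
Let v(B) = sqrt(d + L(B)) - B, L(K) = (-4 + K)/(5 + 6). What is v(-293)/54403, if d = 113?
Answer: 293/54403 + sqrt(86)/54403 ≈ 0.0055562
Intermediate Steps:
L(K) = -4/11 + K/11 (L(K) = (-4 + K)/11 = (-4 + K)*(1/11) = -4/11 + K/11)
v(B) = sqrt(1239/11 + B/11) - B (v(B) = sqrt(113 + (-4/11 + B/11)) - B = sqrt(1239/11 + B/11) - B)
v(-293)/54403 = (-1*(-293) + sqrt(13629 + 11*(-293))/11)/54403 = (293 + sqrt(13629 - 3223)/11)*(1/54403) = (293 + sqrt(10406)/11)*(1/54403) = (293 + (11*sqrt(86))/11)*(1/54403) = (293 + sqrt(86))*(1/54403) = 293/54403 + sqrt(86)/54403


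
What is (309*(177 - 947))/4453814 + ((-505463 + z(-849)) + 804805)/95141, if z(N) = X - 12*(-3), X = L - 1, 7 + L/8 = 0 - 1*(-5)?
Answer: 655330657362/211870158887 ≈ 3.0931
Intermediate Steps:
L = -16 (L = -56 + 8*(0 - 1*(-5)) = -56 + 8*(0 + 5) = -56 + 8*5 = -56 + 40 = -16)
X = -17 (X = -16 - 1 = -17)
z(N) = 19 (z(N) = -17 - 12*(-3) = -17 + 36 = 19)
(309*(177 - 947))/4453814 + ((-505463 + z(-849)) + 804805)/95141 = (309*(177 - 947))/4453814 + ((-505463 + 19) + 804805)/95141 = (309*(-770))*(1/4453814) + (-505444 + 804805)*(1/95141) = -237930*1/4453814 + 299361*(1/95141) = -118965/2226907 + 299361/95141 = 655330657362/211870158887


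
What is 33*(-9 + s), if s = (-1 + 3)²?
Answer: -165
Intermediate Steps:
s = 4 (s = 2² = 4)
33*(-9 + s) = 33*(-9 + 4) = 33*(-5) = -165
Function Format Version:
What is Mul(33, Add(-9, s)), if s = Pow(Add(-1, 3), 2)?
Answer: -165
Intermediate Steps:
s = 4 (s = Pow(2, 2) = 4)
Mul(33, Add(-9, s)) = Mul(33, Add(-9, 4)) = Mul(33, -5) = -165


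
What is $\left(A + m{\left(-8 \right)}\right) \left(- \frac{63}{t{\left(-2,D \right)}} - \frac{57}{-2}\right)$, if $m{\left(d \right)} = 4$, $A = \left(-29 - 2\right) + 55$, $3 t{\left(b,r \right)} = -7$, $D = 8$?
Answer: $1554$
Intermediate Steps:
$t{\left(b,r \right)} = - \frac{7}{3}$ ($t{\left(b,r \right)} = \frac{1}{3} \left(-7\right) = - \frac{7}{3}$)
$A = 24$ ($A = -31 + 55 = 24$)
$\left(A + m{\left(-8 \right)}\right) \left(- \frac{63}{t{\left(-2,D \right)}} - \frac{57}{-2}\right) = \left(24 + 4\right) \left(- \frac{63}{- \frac{7}{3}} - \frac{57}{-2}\right) = 28 \left(\left(-63\right) \left(- \frac{3}{7}\right) - - \frac{57}{2}\right) = 28 \left(27 + \frac{57}{2}\right) = 28 \cdot \frac{111}{2} = 1554$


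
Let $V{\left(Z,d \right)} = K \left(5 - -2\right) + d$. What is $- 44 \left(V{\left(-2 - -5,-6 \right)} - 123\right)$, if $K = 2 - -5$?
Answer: $3520$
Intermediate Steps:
$K = 7$ ($K = 2 + 5 = 7$)
$V{\left(Z,d \right)} = 49 + d$ ($V{\left(Z,d \right)} = 7 \left(5 - -2\right) + d = 7 \left(5 + 2\right) + d = 7 \cdot 7 + d = 49 + d$)
$- 44 \left(V{\left(-2 - -5,-6 \right)} - 123\right) = - 44 \left(\left(49 - 6\right) - 123\right) = - 44 \left(43 - 123\right) = \left(-44\right) \left(-80\right) = 3520$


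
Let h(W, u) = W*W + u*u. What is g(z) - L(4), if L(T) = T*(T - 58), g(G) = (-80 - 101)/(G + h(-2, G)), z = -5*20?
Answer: 2139083/9904 ≈ 215.98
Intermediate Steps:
h(W, u) = W² + u²
z = -100
g(G) = -181/(4 + G + G²) (g(G) = (-80 - 101)/(G + ((-2)² + G²)) = -181/(G + (4 + G²)) = -181/(4 + G + G²))
L(T) = T*(-58 + T)
g(z) - L(4) = -181/(4 - 100 + (-100)²) - 4*(-58 + 4) = -181/(4 - 100 + 10000) - 4*(-54) = -181/9904 - 1*(-216) = -181*1/9904 + 216 = -181/9904 + 216 = 2139083/9904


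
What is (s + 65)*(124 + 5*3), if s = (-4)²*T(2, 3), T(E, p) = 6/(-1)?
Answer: -4309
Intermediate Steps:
T(E, p) = -6 (T(E, p) = 6*(-1) = -6)
s = -96 (s = (-4)²*(-6) = 16*(-6) = -96)
(s + 65)*(124 + 5*3) = (-96 + 65)*(124 + 5*3) = -31*(124 + 15) = -31*139 = -4309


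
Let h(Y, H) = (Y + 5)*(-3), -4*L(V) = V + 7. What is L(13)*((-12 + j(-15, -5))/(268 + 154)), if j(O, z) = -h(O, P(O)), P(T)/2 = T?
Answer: 105/211 ≈ 0.49763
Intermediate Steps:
P(T) = 2*T
L(V) = -7/4 - V/4 (L(V) = -(V + 7)/4 = -(7 + V)/4 = -7/4 - V/4)
h(Y, H) = -15 - 3*Y (h(Y, H) = (5 + Y)*(-3) = -15 - 3*Y)
j(O, z) = 15 + 3*O (j(O, z) = -(-15 - 3*O) = 15 + 3*O)
L(13)*((-12 + j(-15, -5))/(268 + 154)) = (-7/4 - ¼*13)*((-12 + (15 + 3*(-15)))/(268 + 154)) = (-7/4 - 13/4)*((-12 + (15 - 45))/422) = -5*(-12 - 30)/422 = -(-210)/422 = -5*(-21/211) = 105/211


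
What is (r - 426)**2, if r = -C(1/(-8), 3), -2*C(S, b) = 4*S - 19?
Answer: 3038049/16 ≈ 1.8988e+5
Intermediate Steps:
C(S, b) = 19/2 - 2*S (C(S, b) = -(4*S - 19)/2 = -(-19 + 4*S)/2 = 19/2 - 2*S)
r = -39/4 (r = -(19/2 - 2/(-8)) = -(19/2 - 2*(-1/8)) = -(19/2 + 1/4) = -1*39/4 = -39/4 ≈ -9.7500)
(r - 426)**2 = (-39/4 - 426)**2 = (-1743/4)**2 = 3038049/16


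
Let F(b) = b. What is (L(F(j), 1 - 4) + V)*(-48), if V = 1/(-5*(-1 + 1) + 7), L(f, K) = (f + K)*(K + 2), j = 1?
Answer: -720/7 ≈ -102.86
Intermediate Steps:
L(f, K) = (2 + K)*(K + f) (L(f, K) = (K + f)*(2 + K) = (2 + K)*(K + f))
V = ⅐ (V = 1/(-5*0 + 7) = 1/(0 + 7) = 1/7 = ⅐ ≈ 0.14286)
(L(F(j), 1 - 4) + V)*(-48) = (((1 - 4)² + 2*(1 - 4) + 2*1 + (1 - 4)*1) + ⅐)*(-48) = (((-3)² + 2*(-3) + 2 - 3*1) + ⅐)*(-48) = ((9 - 6 + 2 - 3) + ⅐)*(-48) = (2 + ⅐)*(-48) = (15/7)*(-48) = -720/7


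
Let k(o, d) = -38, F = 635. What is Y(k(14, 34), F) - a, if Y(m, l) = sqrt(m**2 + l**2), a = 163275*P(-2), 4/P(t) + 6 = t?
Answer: 163275/2 + sqrt(404669) ≈ 82274.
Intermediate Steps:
P(t) = 4/(-6 + t)
a = -163275/2 (a = 163275*(4/(-6 - 2)) = 163275*(4/(-8)) = 163275*(4*(-1/8)) = 163275*(-1/2) = -163275/2 ≈ -81638.)
Y(m, l) = sqrt(l**2 + m**2)
Y(k(14, 34), F) - a = sqrt(635**2 + (-38)**2) - 1*(-163275/2) = sqrt(403225 + 1444) + 163275/2 = sqrt(404669) + 163275/2 = 163275/2 + sqrt(404669)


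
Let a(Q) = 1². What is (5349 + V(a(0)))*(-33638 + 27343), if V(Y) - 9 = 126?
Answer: -34521780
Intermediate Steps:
a(Q) = 1
V(Y) = 135 (V(Y) = 9 + 126 = 135)
(5349 + V(a(0)))*(-33638 + 27343) = (5349 + 135)*(-33638 + 27343) = 5484*(-6295) = -34521780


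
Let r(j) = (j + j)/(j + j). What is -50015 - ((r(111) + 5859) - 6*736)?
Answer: -51459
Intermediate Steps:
r(j) = 1 (r(j) = (2*j)/((2*j)) = (2*j)*(1/(2*j)) = 1)
-50015 - ((r(111) + 5859) - 6*736) = -50015 - ((1 + 5859) - 6*736) = -50015 - (5860 - 4416) = -50015 - 1*1444 = -50015 - 1444 = -51459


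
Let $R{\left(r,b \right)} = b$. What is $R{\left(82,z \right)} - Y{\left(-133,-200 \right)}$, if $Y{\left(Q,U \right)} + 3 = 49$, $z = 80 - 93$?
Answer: $-59$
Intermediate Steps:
$z = -13$
$Y{\left(Q,U \right)} = 46$ ($Y{\left(Q,U \right)} = -3 + 49 = 46$)
$R{\left(82,z \right)} - Y{\left(-133,-200 \right)} = -13 - 46 = -59$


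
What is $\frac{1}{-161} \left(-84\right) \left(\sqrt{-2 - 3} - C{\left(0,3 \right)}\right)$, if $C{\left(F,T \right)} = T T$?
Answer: $- \frac{108}{23} + \frac{12 i \sqrt{5}}{23} \approx -4.6957 + 1.1666 i$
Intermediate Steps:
$C{\left(F,T \right)} = T^{2}$
$\frac{1}{-161} \left(-84\right) \left(\sqrt{-2 - 3} - C{\left(0,3 \right)}\right) = \frac{1}{-161} \left(-84\right) \left(\sqrt{-2 - 3} - 3^{2}\right) = \left(- \frac{1}{161}\right) \left(-84\right) \left(\sqrt{-5} - 9\right) = \frac{12 \left(i \sqrt{5} - 9\right)}{23} = \frac{12 \left(-9 + i \sqrt{5}\right)}{23} = - \frac{108}{23} + \frac{12 i \sqrt{5}}{23}$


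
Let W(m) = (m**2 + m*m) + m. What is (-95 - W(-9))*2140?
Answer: -530720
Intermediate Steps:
W(m) = m + 2*m**2 (W(m) = (m**2 + m**2) + m = 2*m**2 + m = m + 2*m**2)
(-95 - W(-9))*2140 = (-95 - (-9)*(1 + 2*(-9)))*2140 = (-95 - (-9)*(1 - 18))*2140 = (-95 - (-9)*(-17))*2140 = (-95 - 1*153)*2140 = (-95 - 153)*2140 = -248*2140 = -530720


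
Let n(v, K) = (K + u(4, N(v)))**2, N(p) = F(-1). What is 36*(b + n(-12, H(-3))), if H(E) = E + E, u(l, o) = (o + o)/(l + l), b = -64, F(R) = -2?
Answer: -783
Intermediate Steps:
N(p) = -2
u(l, o) = o/l (u(l, o) = (2*o)/((2*l)) = (2*o)*(1/(2*l)) = o/l)
H(E) = 2*E
n(v, K) = (-1/2 + K)**2 (n(v, K) = (K - 2/4)**2 = (K - 2*1/4)**2 = (K - 1/2)**2 = (-1/2 + K)**2)
36*(b + n(-12, H(-3))) = 36*(-64 + (-1 + 2*(2*(-3)))**2/4) = 36*(-64 + (-1 + 2*(-6))**2/4) = 36*(-64 + (-1 - 12)**2/4) = 36*(-64 + (1/4)*(-13)**2) = 36*(-64 + (1/4)*169) = 36*(-64 + 169/4) = 36*(-87/4) = -783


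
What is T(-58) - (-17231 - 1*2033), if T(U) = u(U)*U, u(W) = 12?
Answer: 18568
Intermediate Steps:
T(U) = 12*U
T(-58) - (-17231 - 1*2033) = 12*(-58) - (-17231 - 1*2033) = -696 - (-17231 - 2033) = -696 - 1*(-19264) = -696 + 19264 = 18568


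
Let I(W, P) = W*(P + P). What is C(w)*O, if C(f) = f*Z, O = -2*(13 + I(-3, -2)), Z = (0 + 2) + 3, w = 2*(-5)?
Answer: 2500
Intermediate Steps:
I(W, P) = 2*P*W (I(W, P) = W*(2*P) = 2*P*W)
w = -10
Z = 5 (Z = 2 + 3 = 5)
O = -50 (O = -2*(13 + 2*(-2)*(-3)) = -2*(13 + 12) = -2*25 = -50)
C(f) = 5*f (C(f) = f*5 = 5*f)
C(w)*O = (5*(-10))*(-50) = -50*(-50) = 2500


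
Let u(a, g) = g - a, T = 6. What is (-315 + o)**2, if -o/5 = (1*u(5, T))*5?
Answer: 115600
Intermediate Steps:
o = -25 (o = -5*1*(6 - 1*5)*5 = -5*1*(6 - 5)*5 = -5*1*1*5 = -5*5 = -25)
(-315 + o)**2 = (-315 - 25)**2 = (-340)**2 = 115600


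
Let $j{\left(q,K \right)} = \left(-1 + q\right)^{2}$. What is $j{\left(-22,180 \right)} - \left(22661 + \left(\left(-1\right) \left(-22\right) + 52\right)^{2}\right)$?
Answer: $-27608$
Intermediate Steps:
$j{\left(-22,180 \right)} - \left(22661 + \left(\left(-1\right) \left(-22\right) + 52\right)^{2}\right) = \left(-1 - 22\right)^{2} - \left(22661 + \left(\left(-1\right) \left(-22\right) + 52\right)^{2}\right) = \left(-23\right)^{2} - \left(22661 + \left(22 + 52\right)^{2}\right) = 529 - 28137 = -27608$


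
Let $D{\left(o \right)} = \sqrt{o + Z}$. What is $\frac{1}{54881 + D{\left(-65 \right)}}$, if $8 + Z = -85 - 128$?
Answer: $\frac{54881}{3011924447} - \frac{i \sqrt{286}}{3011924447} \approx 1.8221 \cdot 10^{-5} - 5.6149 \cdot 10^{-9} i$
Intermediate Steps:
$Z = -221$ ($Z = -8 - 213 = -221$)
$D{\left(o \right)} = \sqrt{-221 + o}$ ($D{\left(o \right)} = \sqrt{o - 221} = \sqrt{-221 + o}$)
$\frac{1}{54881 + D{\left(-65 \right)}} = \frac{1}{54881 + \sqrt{-221 - 65}} = \frac{1}{54881 + \sqrt{-286}} = \frac{1}{54881 + i \sqrt{286}}$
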